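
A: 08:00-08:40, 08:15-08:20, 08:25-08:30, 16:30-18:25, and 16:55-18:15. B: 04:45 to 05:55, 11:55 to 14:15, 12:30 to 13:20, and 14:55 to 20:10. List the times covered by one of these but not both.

Merge the first list: 08:00–08:40, 16:30–18:25.
Merge the second list: 04:45–05:55, 11:55–14:15, 14:55–20:10.
A but not B: 08:00–08:40.
B but not A: 04:45–05:55, 11:55–14:15, 14:55–16:30, 18:25–20:10.
Combining gives A △ B.

04:45–05:55, 08:00–08:40, 11:55–14:15, 14:55–16:30, 18:25–20:10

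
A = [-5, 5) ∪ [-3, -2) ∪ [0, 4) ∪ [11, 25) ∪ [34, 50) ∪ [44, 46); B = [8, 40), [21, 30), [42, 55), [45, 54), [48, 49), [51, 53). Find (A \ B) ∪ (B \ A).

[-5, 5) ∪ [8, 11) ∪ [25, 34) ∪ [40, 42) ∪ [50, 55)

First set merges to [-5, 5), [11, 25), [34, 50).
Second set merges to [8, 40), [42, 55).
A \ B = [-5, 5), [40, 42).
B \ A = [8, 11), [25, 34), [50, 55).
Union of the two gives the symmetric difference.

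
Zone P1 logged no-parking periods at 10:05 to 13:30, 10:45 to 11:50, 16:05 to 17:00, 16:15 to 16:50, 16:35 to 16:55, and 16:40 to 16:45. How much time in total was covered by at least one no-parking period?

4 h 20 min

Merged: 10:05–13:30, 16:05–17:00.
Lengths: 3 h 25 min + 55 min = 4 h 20 min.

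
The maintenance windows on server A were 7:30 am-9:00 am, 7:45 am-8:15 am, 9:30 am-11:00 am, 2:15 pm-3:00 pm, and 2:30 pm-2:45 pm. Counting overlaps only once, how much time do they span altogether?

3 h 45 min

Merged: 7:30 am–9:00 am, 9:30 am–11:00 am, 2:15 pm–3:00 pm.
Lengths: 1 h 30 min + 1 h 30 min + 45 min = 3 h 45 min.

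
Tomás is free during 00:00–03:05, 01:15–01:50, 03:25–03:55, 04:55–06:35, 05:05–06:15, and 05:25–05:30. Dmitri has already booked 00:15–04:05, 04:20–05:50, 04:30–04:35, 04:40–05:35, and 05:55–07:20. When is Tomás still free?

00:00-00:15, 05:50-05:55

First set merges to 00:00-03:05, 03:25-03:55, 04:55-06:35.
Second set merges to 00:15-04:05, 04:20-05:50, 05:55-07:20.
00:00-03:05 minus B → 00:00-00:15.
03:25-03:55: fully covered by B → removed.
04:55-06:35 minus B → 05:50-05:55.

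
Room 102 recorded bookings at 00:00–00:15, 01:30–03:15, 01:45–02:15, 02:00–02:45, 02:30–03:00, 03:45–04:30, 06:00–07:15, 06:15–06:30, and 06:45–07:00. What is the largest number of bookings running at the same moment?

At 02:00, 3 of the intervals are simultaneously active.
No point has more.

3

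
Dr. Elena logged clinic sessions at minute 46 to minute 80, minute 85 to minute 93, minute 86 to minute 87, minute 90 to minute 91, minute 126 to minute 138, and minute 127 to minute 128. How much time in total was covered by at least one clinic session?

54 minutes

Merged: minute 46 to minute 80, minute 85 to minute 93, minute 126 to minute 138.
Lengths: 34 minutes + 8 minutes + 12 minutes = 54 minutes.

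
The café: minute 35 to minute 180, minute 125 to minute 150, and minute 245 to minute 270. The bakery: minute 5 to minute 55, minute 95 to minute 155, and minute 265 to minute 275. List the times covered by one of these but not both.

minute 5 to minute 35, minute 55 to minute 95, minute 155 to minute 180, minute 245 to minute 265, minute 270 to minute 275

A, merged: minute 35 to minute 180, minute 245 to minute 270.
A but not B: minute 55 to minute 95, minute 155 to minute 180, minute 245 to minute 265.
B but not A: minute 5 to minute 35, minute 270 to minute 275.
Combining gives A △ B.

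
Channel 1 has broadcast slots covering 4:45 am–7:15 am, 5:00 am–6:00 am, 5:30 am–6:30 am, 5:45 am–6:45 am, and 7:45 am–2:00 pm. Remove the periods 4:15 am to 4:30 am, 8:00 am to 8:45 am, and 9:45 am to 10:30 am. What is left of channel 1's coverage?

4:45 am–7:15 am, 7:45 am–8:00 am, 8:45 am–9:45 am, 10:30 am–2:00 pm

First set merges to 4:45 am–7:15 am, 7:45 am–2:00 pm.
4:45 am–7:15 am: nothing removed.
7:45 am–2:00 pm \ B = 7:45 am–8:00 am, 8:45 am–9:45 am, 10:30 am–2:00 pm.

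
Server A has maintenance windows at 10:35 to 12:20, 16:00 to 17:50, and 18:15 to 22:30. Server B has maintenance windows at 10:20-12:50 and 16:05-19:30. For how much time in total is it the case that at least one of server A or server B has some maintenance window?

9 h

A ∪ B = 10:20–12:50, 16:00–22:30.
Total: 2 h 30 min + 6 h 30 min = 9 h.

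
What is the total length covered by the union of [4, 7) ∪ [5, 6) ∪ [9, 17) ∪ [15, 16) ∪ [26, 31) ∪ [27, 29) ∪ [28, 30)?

Merged: [4, 7), [9, 17), [26, 31).
Lengths: 3 + 8 + 5 = 16.

16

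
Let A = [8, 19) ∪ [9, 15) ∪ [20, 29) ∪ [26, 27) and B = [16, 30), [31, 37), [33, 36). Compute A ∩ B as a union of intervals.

Merge the first list: [8, 19), [20, 29).
Merge the second list: [16, 30), [31, 37).
[8, 19) meets the second set on [16, 19).
[20, 29) meets the second set on [20, 29).

[16, 19) ∪ [20, 29)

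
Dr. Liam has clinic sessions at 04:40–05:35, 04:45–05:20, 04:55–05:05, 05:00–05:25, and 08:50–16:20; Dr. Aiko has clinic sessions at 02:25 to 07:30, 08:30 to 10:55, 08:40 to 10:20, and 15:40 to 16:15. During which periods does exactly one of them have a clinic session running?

02:25-04:40, 05:35-07:30, 08:30-08:50, 10:55-15:40, 16:15-16:20

First set merges to 04:40-05:35, 08:50-16:20.
Second set merges to 02:25-07:30, 08:30-10:55, 15:40-16:15.
Only in the first: 10:55-15:40, 16:15-16:20.
Only in the second: 02:25-04:40, 05:35-07:30, 08:30-08:50.
Together these are the periods covered by exactly one.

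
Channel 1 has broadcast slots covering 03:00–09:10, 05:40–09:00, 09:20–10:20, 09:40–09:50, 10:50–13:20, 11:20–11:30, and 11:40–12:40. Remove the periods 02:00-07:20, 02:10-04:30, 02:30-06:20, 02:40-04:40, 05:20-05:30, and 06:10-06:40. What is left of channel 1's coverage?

07:20-09:10, 09:20-10:20, 10:50-13:20

First set merges to 03:00-09:10, 09:20-10:20, 10:50-13:20.
Second set merges to 02:00-07:20.
03:00-09:10 \ B = 07:20-09:10.
09:20-10:20: nothing removed.
10:50-13:20: nothing removed.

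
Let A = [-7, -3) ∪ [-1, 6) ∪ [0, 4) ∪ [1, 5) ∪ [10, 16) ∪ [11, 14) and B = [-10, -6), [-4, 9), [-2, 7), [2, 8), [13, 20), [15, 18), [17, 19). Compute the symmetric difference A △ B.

[-10, -7) ∪ [-6, -4) ∪ [-3, -1) ∪ [6, 9) ∪ [10, 13) ∪ [16, 20)

A, merged: [-7, -3), [-1, 6), [10, 16).
B, merged: [-10, -6), [-4, 9), [13, 20).
Only in the first: [-6, -4), [10, 13).
Only in the second: [-10, -7), [-3, -1), [6, 9), [16, 20).
Together these are the periods covered by exactly one.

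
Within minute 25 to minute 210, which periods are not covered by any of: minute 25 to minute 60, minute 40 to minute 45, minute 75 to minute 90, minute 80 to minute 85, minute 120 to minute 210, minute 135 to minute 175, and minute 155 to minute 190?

minute 60 to minute 75, minute 90 to minute 120

The merged coverage is minute 25 to minute 60, minute 75 to minute 90, minute 120 to minute 210.
Complement within minute 25 to minute 210: minute 60 to minute 75, minute 90 to minute 120.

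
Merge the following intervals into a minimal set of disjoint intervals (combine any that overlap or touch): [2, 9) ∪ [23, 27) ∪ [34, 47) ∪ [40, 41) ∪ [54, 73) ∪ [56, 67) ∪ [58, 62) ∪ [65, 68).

[2, 9) ∪ [23, 27) ∪ [34, 47) ∪ [54, 73)

[23, 27) is disjoint → start new block.
[34, 47) is disjoint → start new block.
[40, 41) overlaps/touches [34, 47) → extend to [34, 47).
[54, 73) is disjoint → start new block.
[56, 67) overlaps/touches [54, 73) → extend to [54, 73).
[58, 62) overlaps/touches [54, 73) → extend to [54, 73).
[65, 68) overlaps/touches [54, 73) → extend to [54, 73).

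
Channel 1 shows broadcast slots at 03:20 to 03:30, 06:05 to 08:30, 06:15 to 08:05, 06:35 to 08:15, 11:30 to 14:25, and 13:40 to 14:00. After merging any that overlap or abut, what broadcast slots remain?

03:20–03:30, 06:05–08:30, 11:30–14:25

06:05–08:30 is disjoint → start new block.
06:15–08:05 overlaps/touches 06:05–08:30 → extend to 06:05–08:30.
06:35–08:15 overlaps/touches 06:05–08:30 → extend to 06:05–08:30.
11:30–14:25 is disjoint → start new block.
13:40–14:00 overlaps/touches 11:30–14:25 → extend to 11:30–14:25.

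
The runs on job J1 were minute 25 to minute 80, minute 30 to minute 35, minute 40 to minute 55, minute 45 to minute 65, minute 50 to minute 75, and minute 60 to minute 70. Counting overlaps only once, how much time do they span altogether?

55 minutes

Merged: minute 25 to minute 80.
Length: 55 minutes.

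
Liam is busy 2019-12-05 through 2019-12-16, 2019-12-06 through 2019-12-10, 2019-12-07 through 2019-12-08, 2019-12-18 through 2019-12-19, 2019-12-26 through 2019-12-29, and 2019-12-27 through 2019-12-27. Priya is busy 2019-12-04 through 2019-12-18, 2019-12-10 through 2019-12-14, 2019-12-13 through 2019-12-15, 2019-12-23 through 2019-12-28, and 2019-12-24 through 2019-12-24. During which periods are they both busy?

2019-12-05 through 2019-12-16, 2019-12-18 through 2019-12-18, 2019-12-26 through 2019-12-28

Merge the first list: 2019-12-05 through 2019-12-16, 2019-12-18 through 2019-12-19, 2019-12-26 through 2019-12-29.
Merge the second list: 2019-12-04 through 2019-12-18, 2019-12-23 through 2019-12-28.
2019-12-05 through 2019-12-16 overlaps B on 2019-12-05 through 2019-12-16.
2019-12-18 through 2019-12-19 overlaps B on 2019-12-18 through 2019-12-18.
2019-12-26 through 2019-12-29 overlaps B on 2019-12-26 through 2019-12-28.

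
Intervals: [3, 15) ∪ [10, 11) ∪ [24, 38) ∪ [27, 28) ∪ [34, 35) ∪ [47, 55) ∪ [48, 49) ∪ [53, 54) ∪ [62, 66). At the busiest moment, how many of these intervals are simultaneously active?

At 10, 2 of the intervals are simultaneously active.
No point has more.

2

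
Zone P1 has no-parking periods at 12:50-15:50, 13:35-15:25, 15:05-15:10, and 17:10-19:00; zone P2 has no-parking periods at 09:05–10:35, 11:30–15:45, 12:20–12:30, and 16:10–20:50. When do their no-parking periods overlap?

12:50-15:45, 17:10-19:00

First set merges to 12:50-15:50, 17:10-19:00.
Second set merges to 09:05-10:35, 11:30-15:45, 16:10-20:50.
12:50-15:50 ∩ B → 12:50-15:45.
17:10-19:00 ∩ B → 17:10-19:00.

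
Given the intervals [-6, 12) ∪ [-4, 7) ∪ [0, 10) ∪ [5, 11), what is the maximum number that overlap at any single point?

Sweep endpoints in order; track running count of active intervals.
Peak of 4 reached at 5.

4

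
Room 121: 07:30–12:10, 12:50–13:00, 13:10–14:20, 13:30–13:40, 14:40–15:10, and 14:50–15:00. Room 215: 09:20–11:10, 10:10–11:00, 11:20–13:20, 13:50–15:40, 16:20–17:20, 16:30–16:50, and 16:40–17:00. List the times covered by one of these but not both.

07:30–09:20, 11:10–11:20, 12:10–12:50, 13:00–13:10, 13:20–13:50, 14:20–14:40, 15:10–15:40, 16:20–17:20

A, merged: 07:30–12:10, 12:50–13:00, 13:10–14:20, 14:40–15:10.
B, merged: 09:20–11:10, 11:20–13:20, 13:50–15:40, 16:20–17:20.
A \ B = 07:30–09:20, 11:10–11:20, 13:20–13:50.
B \ A = 12:10–12:50, 13:00–13:10, 14:20–14:40, 15:10–15:40, 16:20–17:20.
Union of the two gives the symmetric difference.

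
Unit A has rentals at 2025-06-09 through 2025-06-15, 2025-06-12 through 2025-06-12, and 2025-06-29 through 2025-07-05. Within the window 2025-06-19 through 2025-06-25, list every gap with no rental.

The merged coverage is 2025-06-09 through 2025-06-15, 2025-06-29 through 2025-07-05.
Gaps within 2025-06-19 through 2025-06-25: 2025-06-19 through 2025-06-25.

2025-06-19 through 2025-06-25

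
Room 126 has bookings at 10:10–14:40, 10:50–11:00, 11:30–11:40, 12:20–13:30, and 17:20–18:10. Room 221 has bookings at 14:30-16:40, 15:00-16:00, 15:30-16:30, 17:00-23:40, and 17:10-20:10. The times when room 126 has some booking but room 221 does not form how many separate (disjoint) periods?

1

First set merges to 10:10-14:40, 17:20-18:10.
Second set merges to 14:30-16:40, 17:00-23:40.
A \ B = 10:10-14:30.
That is 1 disjoint piece.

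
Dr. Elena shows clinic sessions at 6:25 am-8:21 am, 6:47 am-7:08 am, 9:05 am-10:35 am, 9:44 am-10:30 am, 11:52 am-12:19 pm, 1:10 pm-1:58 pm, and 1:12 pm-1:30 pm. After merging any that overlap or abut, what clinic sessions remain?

6:47 am–7:08 am overlaps/touches 6:25 am–8:21 am → extend to 6:25 am–8:21 am.
9:05 am–10:35 am is disjoint → start new block.
9:44 am–10:30 am overlaps/touches 9:05 am–10:35 am → extend to 9:05 am–10:35 am.
11:52 am–12:19 pm is disjoint → start new block.
1:10 pm–1:58 pm is disjoint → start new block.
1:12 pm–1:30 pm overlaps/touches 1:10 pm–1:58 pm → extend to 1:10 pm–1:58 pm.

6:25 am–8:21 am, 9:05 am–10:35 am, 11:52 am–12:19 pm, 1:10 pm–1:58 pm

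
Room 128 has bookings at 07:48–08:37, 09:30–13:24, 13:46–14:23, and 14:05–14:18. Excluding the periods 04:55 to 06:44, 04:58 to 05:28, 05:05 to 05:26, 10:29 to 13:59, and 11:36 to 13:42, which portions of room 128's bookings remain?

Merge the first list: 07:48–08:37, 09:30–13:24, 13:46–14:23.
Merge the second list: 04:55–06:44, 10:29–13:59.
07:48–08:37: no B overlap → unchanged.
09:30–13:24 minus B → 09:30–10:29.
13:46–14:23 minus B → 13:59–14:23.

07:48–08:37, 09:30–10:29, 13:59–14:23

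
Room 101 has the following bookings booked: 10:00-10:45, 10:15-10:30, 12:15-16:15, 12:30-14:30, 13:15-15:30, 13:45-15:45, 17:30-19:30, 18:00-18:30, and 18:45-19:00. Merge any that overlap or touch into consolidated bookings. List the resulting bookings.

10:15-10:30 overlaps/touches 10:00-10:45 → extend to 10:00-10:45.
12:15-16:15 is disjoint → start new block.
12:30-14:30 overlaps/touches 12:15-16:15 → extend to 12:15-16:15.
13:15-15:30 overlaps/touches 12:15-16:15 → extend to 12:15-16:15.
13:45-15:45 overlaps/touches 12:15-16:15 → extend to 12:15-16:15.
17:30-19:30 is disjoint → start new block.
18:00-18:30 overlaps/touches 17:30-19:30 → extend to 17:30-19:30.
18:45-19:00 overlaps/touches 17:30-19:30 → extend to 17:30-19:30.

10:00-10:45, 12:15-16:15, 17:30-19:30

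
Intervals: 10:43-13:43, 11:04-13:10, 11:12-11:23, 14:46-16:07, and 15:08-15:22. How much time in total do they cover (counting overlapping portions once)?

4 h 21 min

Merged: 10:43-13:43, 14:46-16:07.
Lengths: 3 h + 1 h 21 min = 4 h 21 min.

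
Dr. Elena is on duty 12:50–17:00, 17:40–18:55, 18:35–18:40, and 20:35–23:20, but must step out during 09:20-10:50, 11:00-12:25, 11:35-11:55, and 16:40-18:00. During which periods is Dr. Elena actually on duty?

Merge the first list: 12:50-17:00, 17:40-18:55, 20:35-23:20.
Merge the second list: 09:20-10:50, 11:00-12:25, 16:40-18:00.
12:50-17:00 minus B → 12:50-16:40.
17:40-18:55 minus B → 18:00-18:55.
20:35-23:20: no B overlap → unchanged.

12:50-16:40, 18:00-18:55, 20:35-23:20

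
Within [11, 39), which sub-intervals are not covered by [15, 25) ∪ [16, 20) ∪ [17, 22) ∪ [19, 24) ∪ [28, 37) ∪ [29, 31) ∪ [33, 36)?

[11, 15) ∪ [25, 28) ∪ [37, 39)

Covered (merged): [15, 25), [28, 37).
Uncovered inside [11, 39): [11, 15), [25, 28), [37, 39).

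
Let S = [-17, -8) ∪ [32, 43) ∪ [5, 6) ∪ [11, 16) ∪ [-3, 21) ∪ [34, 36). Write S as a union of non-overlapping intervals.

Sort by start: [-17, -8), [-3, 21), [5, 6), [11, 16), [32, 43), [34, 36).
[-3, 21) is disjoint → start new block.
[5, 6) overlaps/touches [-3, 21) → extend to [-3, 21).
[11, 16) overlaps/touches [-3, 21) → extend to [-3, 21).
[32, 43) is disjoint → start new block.
[34, 36) overlaps/touches [32, 43) → extend to [32, 43).

[-17, -8) ∪ [-3, 21) ∪ [32, 43)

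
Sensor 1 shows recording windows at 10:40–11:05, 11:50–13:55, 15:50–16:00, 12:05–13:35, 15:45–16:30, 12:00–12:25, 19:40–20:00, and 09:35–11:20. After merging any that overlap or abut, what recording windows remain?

Sort by start: 09:35-11:20, 10:40-11:05, 11:50-13:55, 12:00-12:25, 12:05-13:35, 15:45-16:30, 15:50-16:00, 19:40-20:00.
10:40-11:05 overlaps/touches 09:35-11:20 → extend to 09:35-11:20.
11:50-13:55 is disjoint → start new block.
12:00-12:25 overlaps/touches 11:50-13:55 → extend to 11:50-13:55.
12:05-13:35 overlaps/touches 11:50-13:55 → extend to 11:50-13:55.
15:45-16:30 is disjoint → start new block.
15:50-16:00 overlaps/touches 15:45-16:30 → extend to 15:45-16:30.
19:40-20:00 is disjoint → start new block.

09:35-11:20, 11:50-13:55, 15:45-16:30, 19:40-20:00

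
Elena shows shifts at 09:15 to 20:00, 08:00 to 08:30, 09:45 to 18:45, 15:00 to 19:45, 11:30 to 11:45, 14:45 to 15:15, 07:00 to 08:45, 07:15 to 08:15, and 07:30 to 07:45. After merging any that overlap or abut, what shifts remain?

Sort by start: 07:00–08:45, 07:15–08:15, 07:30–07:45, 08:00–08:30, 09:15–20:00, 09:45–18:45, 11:30–11:45, 14:45–15:15, 15:00–19:45.
07:15–08:15 overlaps/touches 07:00–08:45 → extend to 07:00–08:45.
07:30–07:45 overlaps/touches 07:00–08:45 → extend to 07:00–08:45.
08:00–08:30 overlaps/touches 07:00–08:45 → extend to 07:00–08:45.
09:15–20:00 is disjoint → start new block.
09:45–18:45 overlaps/touches 09:15–20:00 → extend to 09:15–20:00.
11:30–11:45 overlaps/touches 09:15–20:00 → extend to 09:15–20:00.
14:45–15:15 overlaps/touches 09:15–20:00 → extend to 09:15–20:00.
15:00–19:45 overlaps/touches 09:15–20:00 → extend to 09:15–20:00.

07:00–08:45, 09:15–20:00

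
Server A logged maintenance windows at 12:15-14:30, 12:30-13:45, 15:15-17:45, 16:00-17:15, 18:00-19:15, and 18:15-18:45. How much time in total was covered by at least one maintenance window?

Merged: 12:15-14:30, 15:15-17:45, 18:00-19:15.
Lengths: 2 h 15 min + 2 h 30 min + 1 h 15 min = 6 h.

6 h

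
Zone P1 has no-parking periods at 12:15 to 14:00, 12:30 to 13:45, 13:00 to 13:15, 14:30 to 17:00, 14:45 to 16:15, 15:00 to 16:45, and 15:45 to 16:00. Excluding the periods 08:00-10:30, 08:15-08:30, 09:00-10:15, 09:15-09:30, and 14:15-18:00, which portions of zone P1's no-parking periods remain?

Merge the first list: 12:15–14:00, 14:30–17:00.
Merge the second list: 08:00–10:30, 14:15–18:00.
12:15–14:00: no B overlap → unchanged.
14:30–17:00: fully covered by B → removed.

12:15–14:00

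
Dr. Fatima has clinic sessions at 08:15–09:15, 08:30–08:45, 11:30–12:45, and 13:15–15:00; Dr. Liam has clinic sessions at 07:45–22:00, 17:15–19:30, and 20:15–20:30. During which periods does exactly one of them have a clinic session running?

First set merges to 08:15–09:15, 11:30–12:45, 13:15–15:00.
Second set merges to 07:45–22:00.
A \ B = none.
B \ A = 07:45–08:15, 09:15–11:30, 12:45–13:15, 15:00–22:00.
Union of the two gives the symmetric difference.

07:45–08:15, 09:15–11:30, 12:45–13:15, 15:00–22:00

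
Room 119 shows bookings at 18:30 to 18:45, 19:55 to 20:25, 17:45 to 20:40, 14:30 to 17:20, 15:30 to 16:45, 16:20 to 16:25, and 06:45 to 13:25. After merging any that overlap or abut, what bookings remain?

06:45-13:25, 14:30-17:20, 17:45-20:40

Sort by start: 06:45-13:25, 14:30-17:20, 15:30-16:45, 16:20-16:25, 17:45-20:40, 18:30-18:45, 19:55-20:25.
14:30-17:20 is disjoint → start new block.
15:30-16:45 overlaps/touches 14:30-17:20 → extend to 14:30-17:20.
16:20-16:25 overlaps/touches 14:30-17:20 → extend to 14:30-17:20.
17:45-20:40 is disjoint → start new block.
18:30-18:45 overlaps/touches 17:45-20:40 → extend to 17:45-20:40.
19:55-20:25 overlaps/touches 17:45-20:40 → extend to 17:45-20:40.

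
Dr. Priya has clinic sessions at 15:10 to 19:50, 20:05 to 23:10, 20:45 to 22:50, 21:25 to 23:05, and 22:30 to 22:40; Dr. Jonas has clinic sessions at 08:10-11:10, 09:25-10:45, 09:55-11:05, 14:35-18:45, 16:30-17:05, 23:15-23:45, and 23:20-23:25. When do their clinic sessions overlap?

15:10–18:45

A, merged: 15:10–19:50, 20:05–23:10.
B, merged: 08:10–11:10, 14:35–18:45, 23:15–23:45.
15:10–19:50 meets the second set on 15:10–18:45.
20:05–23:10: no overlap with the second set.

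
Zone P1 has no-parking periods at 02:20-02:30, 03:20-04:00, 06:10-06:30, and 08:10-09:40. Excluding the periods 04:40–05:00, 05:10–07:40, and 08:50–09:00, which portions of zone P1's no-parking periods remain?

02:20–02:30: nothing removed.
03:20–04:00: nothing removed.
06:10–06:30: entirely removed.
08:10–09:40 \ B = 08:10–08:50, 09:00–09:40.

02:20–02:30, 03:20–04:00, 08:10–08:50, 09:00–09:40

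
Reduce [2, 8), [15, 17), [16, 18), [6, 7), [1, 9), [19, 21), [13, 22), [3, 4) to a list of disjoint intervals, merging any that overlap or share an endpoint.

[1, 9) ∪ [13, 22)

Sort by start: [1, 9), [2, 8), [3, 4), [6, 7), [13, 22), [15, 17), [16, 18), [19, 21).
[2, 8) overlaps/touches [1, 9) → extend to [1, 9).
[3, 4) overlaps/touches [1, 9) → extend to [1, 9).
[6, 7) overlaps/touches [1, 9) → extend to [1, 9).
[13, 22) is disjoint → start new block.
[15, 17) overlaps/touches [13, 22) → extend to [13, 22).
[16, 18) overlaps/touches [13, 22) → extend to [13, 22).
[19, 21) overlaps/touches [13, 22) → extend to [13, 22).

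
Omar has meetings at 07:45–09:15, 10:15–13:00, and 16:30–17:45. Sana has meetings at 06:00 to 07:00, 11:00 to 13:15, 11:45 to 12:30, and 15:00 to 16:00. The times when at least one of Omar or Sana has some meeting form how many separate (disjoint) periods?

Second set merges to 06:00–07:00, 11:00–13:15, 15:00–16:00.
A ∪ B = 06:00–07:00, 07:45–09:15, 10:15–13:15, 15:00–16:00, 16:30–17:45.
That is 5 disjoint pieces.

5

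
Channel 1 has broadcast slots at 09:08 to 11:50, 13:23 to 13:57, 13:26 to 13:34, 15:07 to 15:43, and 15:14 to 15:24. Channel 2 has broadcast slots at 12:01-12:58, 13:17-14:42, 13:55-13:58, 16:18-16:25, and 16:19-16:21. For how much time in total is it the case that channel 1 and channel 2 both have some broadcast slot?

First set merges to 09:08-11:50, 13:23-13:57, 15:07-15:43.
Second set merges to 12:01-12:58, 13:17-14:42, 16:18-16:25.
A ∩ B = 13:23-13:57.
Total: 34 min.

34 min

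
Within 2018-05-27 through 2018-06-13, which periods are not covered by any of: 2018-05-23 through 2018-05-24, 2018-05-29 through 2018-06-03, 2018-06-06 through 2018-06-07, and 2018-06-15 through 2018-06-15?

The merged coverage is 2018-05-23 through 2018-05-24, 2018-05-29 through 2018-06-03, 2018-06-06 through 2018-06-07, 2018-06-15 through 2018-06-15.
Complement within 2018-05-27 through 2018-06-13: 2018-05-27 through 2018-05-28, 2018-06-04 through 2018-06-05, 2018-06-08 through 2018-06-13.

2018-05-27 through 2018-05-28, 2018-06-04 through 2018-06-05, 2018-06-08 through 2018-06-13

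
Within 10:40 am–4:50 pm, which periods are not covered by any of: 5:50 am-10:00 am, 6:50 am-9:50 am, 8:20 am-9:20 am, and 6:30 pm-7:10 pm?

10:40 am–4:50 pm

The merged coverage is 5:50 am–10:00 am, 6:30 pm–7:10 pm.
Complement within 10:40 am–4:50 pm: 10:40 am–4:50 pm.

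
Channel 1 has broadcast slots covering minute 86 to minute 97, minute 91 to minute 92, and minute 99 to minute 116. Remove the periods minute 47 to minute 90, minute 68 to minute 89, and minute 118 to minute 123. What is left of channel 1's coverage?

Merge the first list: minute 86 to minute 97, minute 99 to minute 116.
Merge the second list: minute 47 to minute 90, minute 118 to minute 123.
minute 86 to minute 97 minus B → minute 90 to minute 97.
minute 99 to minute 116: no B overlap → unchanged.

minute 90 to minute 97, minute 99 to minute 116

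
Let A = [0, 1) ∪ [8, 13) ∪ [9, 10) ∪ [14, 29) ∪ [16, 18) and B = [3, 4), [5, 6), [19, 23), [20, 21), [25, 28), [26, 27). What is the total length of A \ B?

14

Merge the first list: [0, 1), [8, 13), [14, 29).
Merge the second list: [3, 4), [5, 6), [19, 23), [25, 28).
A \ B = [0, 1), [8, 13), [14, 19), [23, 25), [28, 29).
Total: 1 + 5 + 5 + 2 + 1 = 14.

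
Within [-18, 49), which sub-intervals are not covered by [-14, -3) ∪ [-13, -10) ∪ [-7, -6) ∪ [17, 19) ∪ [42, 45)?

[-18, -14) ∪ [-3, 17) ∪ [19, 42) ∪ [45, 49)

Covered (merged): [-14, -3), [17, 19), [42, 45).
Uncovered inside [-18, 49): [-18, -14), [-3, 17), [19, 42), [45, 49).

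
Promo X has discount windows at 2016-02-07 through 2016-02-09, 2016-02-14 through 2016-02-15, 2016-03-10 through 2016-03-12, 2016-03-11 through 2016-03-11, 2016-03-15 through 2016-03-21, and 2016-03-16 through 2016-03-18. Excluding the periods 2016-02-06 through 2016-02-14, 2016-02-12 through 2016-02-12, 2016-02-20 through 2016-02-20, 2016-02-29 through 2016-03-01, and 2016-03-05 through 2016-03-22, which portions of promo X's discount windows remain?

Merge the first list: 2016-02-07 through 2016-02-09, 2016-02-14 through 2016-02-15, 2016-03-10 through 2016-03-12, 2016-03-15 through 2016-03-21.
Merge the second list: 2016-02-06 through 2016-02-14, 2016-02-20 through 2016-02-20, 2016-02-29 through 2016-03-01, 2016-03-05 through 2016-03-22.
2016-02-07 through 2016-02-09: fully covered by B → removed.
2016-02-14 through 2016-02-15 minus B → 2016-02-15 through 2016-02-15.
2016-03-10 through 2016-03-12: fully covered by B → removed.
2016-03-15 through 2016-03-21: fully covered by B → removed.

2016-02-15 through 2016-02-15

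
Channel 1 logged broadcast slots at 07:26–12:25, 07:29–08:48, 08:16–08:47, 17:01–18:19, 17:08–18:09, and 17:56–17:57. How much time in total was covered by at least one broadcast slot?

Merged: 07:26-12:25, 17:01-18:19.
Lengths: 4 h 59 min + 1 h 18 min = 6 h 17 min.

6 h 17 min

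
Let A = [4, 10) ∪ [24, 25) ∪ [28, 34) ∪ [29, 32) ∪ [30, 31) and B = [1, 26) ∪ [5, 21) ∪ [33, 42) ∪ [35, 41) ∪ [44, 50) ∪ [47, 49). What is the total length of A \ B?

A, merged: [4, 10), [24, 25), [28, 34).
B, merged: [1, 26), [33, 42), [44, 50).
A \ B = [28, 33).
Total: 5.

5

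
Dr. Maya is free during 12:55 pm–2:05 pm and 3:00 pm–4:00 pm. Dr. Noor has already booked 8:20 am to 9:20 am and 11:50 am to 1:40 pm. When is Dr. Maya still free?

1:40 pm–2:05 pm, 3:00 pm–4:00 pm

12:55 pm–2:05 pm minus B → 1:40 pm–2:05 pm.
3:00 pm–4:00 pm: no B overlap → unchanged.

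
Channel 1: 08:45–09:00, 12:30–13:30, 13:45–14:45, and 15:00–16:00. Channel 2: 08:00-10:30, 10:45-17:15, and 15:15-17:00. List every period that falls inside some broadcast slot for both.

Merge the second list: 08:00–10:30, 10:45–17:15.
08:45–09:00 ∩ B → 08:45–09:00.
12:30–13:30 ∩ B → 12:30–13:30.
13:45–14:45 ∩ B → 13:45–14:45.
15:00–16:00 ∩ B → 15:00–16:00.

08:45–09:00, 12:30–13:30, 13:45–14:45, 15:00–16:00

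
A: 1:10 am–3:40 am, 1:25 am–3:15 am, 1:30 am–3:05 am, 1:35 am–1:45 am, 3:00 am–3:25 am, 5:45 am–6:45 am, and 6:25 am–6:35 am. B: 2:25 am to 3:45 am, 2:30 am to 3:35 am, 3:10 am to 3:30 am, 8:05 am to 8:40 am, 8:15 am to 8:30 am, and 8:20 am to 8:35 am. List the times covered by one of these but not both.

1:10 am-2:25 am, 3:40 am-3:45 am, 5:45 am-6:45 am, 8:05 am-8:40 am

First set merges to 1:10 am-3:40 am, 5:45 am-6:45 am.
Second set merges to 2:25 am-3:45 am, 8:05 am-8:40 am.
Only in the first: 1:10 am-2:25 am, 5:45 am-6:45 am.
Only in the second: 3:40 am-3:45 am, 8:05 am-8:40 am.
Together these are the periods covered by exactly one.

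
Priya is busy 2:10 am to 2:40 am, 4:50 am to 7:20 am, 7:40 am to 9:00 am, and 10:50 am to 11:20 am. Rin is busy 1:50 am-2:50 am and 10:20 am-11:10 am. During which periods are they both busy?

2:10 am-2:40 am, 10:50 am-11:10 am

2:10 am-2:40 am overlaps B on 2:10 am-2:40 am.
4:50 am-7:20 am falls entirely outside B.
7:40 am-9:00 am falls entirely outside B.
10:50 am-11:20 am overlaps B on 10:50 am-11:10 am.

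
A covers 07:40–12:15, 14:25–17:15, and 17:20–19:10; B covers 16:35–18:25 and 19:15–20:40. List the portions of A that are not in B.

07:40-12:15, 14:25-16:35, 18:25-19:10

07:40-12:15 is untouched.
14:25-17:15 with B removed leaves 14:25-16:35.
17:20-19:10 with B removed leaves 18:25-19:10.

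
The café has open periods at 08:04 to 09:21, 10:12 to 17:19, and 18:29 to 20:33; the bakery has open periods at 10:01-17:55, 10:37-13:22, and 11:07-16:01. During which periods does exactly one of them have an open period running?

08:04-09:21, 10:01-10:12, 17:19-17:55, 18:29-20:33

B, merged: 10:01-17:55.
A but not B: 08:04-09:21, 18:29-20:33.
B but not A: 10:01-10:12, 17:19-17:55.
Combining gives A △ B.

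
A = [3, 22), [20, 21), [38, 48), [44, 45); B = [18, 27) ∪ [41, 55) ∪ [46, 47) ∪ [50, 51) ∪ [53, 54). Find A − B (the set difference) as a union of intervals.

[3, 18) ∪ [38, 41)

First set merges to [3, 22), [38, 48).
Second set merges to [18, 27), [41, 55).
[3, 22) with B removed leaves [3, 18).
[38, 48) with B removed leaves [38, 41).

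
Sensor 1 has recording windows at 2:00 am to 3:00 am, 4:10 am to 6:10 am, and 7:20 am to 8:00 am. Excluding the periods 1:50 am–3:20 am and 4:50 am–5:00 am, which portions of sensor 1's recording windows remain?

4:10 am-4:50 am, 5:00 am-6:10 am, 7:20 am-8:00 am

2:00 am-3:00 am: fully covered by B → removed.
4:10 am-6:10 am minus B → 4:10 am-4:50 am, 5:00 am-6:10 am.
7:20 am-8:00 am: no B overlap → unchanged.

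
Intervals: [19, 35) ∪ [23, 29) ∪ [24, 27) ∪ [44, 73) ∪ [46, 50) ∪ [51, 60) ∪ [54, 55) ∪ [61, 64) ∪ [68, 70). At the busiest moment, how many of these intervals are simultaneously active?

3

Walk the sorted start/end points keeping a running depth.
The depth first hits 3 at 24.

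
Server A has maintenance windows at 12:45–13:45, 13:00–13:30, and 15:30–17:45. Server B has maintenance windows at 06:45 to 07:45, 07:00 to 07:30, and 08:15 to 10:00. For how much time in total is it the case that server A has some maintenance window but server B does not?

A, merged: 12:45-13:45, 15:30-17:45.
B, merged: 06:45-07:45, 08:15-10:00.
A \ B = 12:45-13:45, 15:30-17:45.
Total: 1 h + 2 h 15 min = 3 h 15 min.

3 h 15 min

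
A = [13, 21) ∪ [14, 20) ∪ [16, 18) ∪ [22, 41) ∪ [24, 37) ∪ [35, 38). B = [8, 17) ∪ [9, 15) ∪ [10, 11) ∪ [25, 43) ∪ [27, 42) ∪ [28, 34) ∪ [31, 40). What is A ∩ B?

[13, 17) ∪ [25, 41)

First set merges to [13, 21), [22, 41).
Second set merges to [8, 17), [25, 43).
[13, 21) meets the second set on [13, 17).
[22, 41) meets the second set on [25, 41).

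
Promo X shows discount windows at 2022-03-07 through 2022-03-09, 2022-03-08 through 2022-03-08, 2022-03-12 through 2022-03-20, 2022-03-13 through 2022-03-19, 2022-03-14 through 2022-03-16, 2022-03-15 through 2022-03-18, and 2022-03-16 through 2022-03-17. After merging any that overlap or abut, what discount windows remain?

2022-03-07 through 2022-03-09, 2022-03-12 through 2022-03-20

2022-03-08 through 2022-03-08 overlaps/touches 2022-03-07 through 2022-03-09 → extend to 2022-03-07 through 2022-03-09.
2022-03-12 through 2022-03-20 is disjoint → start new block.
2022-03-13 through 2022-03-19 overlaps/touches 2022-03-12 through 2022-03-20 → extend to 2022-03-12 through 2022-03-20.
2022-03-14 through 2022-03-16 overlaps/touches 2022-03-12 through 2022-03-20 → extend to 2022-03-12 through 2022-03-20.
2022-03-15 through 2022-03-18 overlaps/touches 2022-03-12 through 2022-03-20 → extend to 2022-03-12 through 2022-03-20.
2022-03-16 through 2022-03-17 overlaps/touches 2022-03-12 through 2022-03-20 → extend to 2022-03-12 through 2022-03-20.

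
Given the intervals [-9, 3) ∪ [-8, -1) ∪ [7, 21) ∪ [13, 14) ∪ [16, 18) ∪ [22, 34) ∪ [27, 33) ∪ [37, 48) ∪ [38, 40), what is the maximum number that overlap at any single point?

At -8, 2 of the intervals are simultaneously active.
No point has more.

2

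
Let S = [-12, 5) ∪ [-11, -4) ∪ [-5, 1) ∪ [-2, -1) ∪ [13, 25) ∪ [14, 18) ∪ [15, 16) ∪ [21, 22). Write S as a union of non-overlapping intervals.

[-12, 5) ∪ [13, 25)

[-11, -4) overlaps/touches [-12, 5) → extend to [-12, 5).
[-5, 1) overlaps/touches [-12, 5) → extend to [-12, 5).
[-2, -1) overlaps/touches [-12, 5) → extend to [-12, 5).
[13, 25) is disjoint → start new block.
[14, 18) overlaps/touches [13, 25) → extend to [13, 25).
[15, 16) overlaps/touches [13, 25) → extend to [13, 25).
[21, 22) overlaps/touches [13, 25) → extend to [13, 25).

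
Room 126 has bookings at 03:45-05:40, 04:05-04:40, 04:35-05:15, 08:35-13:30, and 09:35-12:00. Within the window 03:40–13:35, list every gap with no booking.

Covered (merged): 03:45-05:40, 08:35-13:30.
Gaps within 03:40-13:35: 03:40-03:45, 05:40-08:35, 13:30-13:35.

03:40-03:45, 05:40-08:35, 13:30-13:35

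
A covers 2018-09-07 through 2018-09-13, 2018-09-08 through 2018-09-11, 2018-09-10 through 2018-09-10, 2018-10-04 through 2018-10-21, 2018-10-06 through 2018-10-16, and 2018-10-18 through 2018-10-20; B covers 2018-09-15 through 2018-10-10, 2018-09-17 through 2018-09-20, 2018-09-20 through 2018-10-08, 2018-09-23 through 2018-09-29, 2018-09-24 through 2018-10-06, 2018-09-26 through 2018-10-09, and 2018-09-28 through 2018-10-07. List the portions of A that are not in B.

Merge the first list: 2018-09-07 through 2018-09-13, 2018-10-04 through 2018-10-21.
Merge the second list: 2018-09-15 through 2018-10-10.
2018-09-07 through 2018-09-13 is untouched.
2018-10-04 through 2018-10-21 with B removed leaves 2018-10-11 through 2018-10-21.

2018-09-07 through 2018-09-13, 2018-10-11 through 2018-10-21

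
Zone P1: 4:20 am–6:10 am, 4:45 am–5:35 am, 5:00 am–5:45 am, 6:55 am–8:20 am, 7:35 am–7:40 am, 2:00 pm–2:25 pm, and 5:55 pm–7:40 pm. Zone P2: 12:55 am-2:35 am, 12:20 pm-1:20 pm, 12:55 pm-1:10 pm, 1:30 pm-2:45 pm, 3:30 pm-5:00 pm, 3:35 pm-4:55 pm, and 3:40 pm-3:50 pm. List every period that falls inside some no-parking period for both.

A, merged: 4:20 am–6:10 am, 6:55 am–8:20 am, 2:00 pm–2:25 pm, 5:55 pm–7:40 pm.
B, merged: 12:55 am–2:35 am, 12:20 pm–1:20 pm, 1:30 pm–2:45 pm, 3:30 pm–5:00 pm.
4:20 am–6:10 am: no overlap with the second set.
6:55 am–8:20 am: no overlap with the second set.
2:00 pm–2:25 pm meets the second set on 2:00 pm–2:25 pm.
5:55 pm–7:40 pm: no overlap with the second set.

2:00 pm–2:25 pm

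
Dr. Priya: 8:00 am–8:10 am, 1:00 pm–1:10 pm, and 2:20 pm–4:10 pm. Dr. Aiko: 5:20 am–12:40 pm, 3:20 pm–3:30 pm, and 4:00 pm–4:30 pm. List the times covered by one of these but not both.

A but not B: 1:00 pm-1:10 pm, 2:20 pm-3:20 pm, 3:30 pm-4:00 pm.
B but not A: 5:20 am-8:00 am, 8:10 am-12:40 pm, 4:10 pm-4:30 pm.
Combining gives A △ B.

5:20 am-8:00 am, 8:10 am-12:40 pm, 1:00 pm-1:10 pm, 2:20 pm-3:20 pm, 3:30 pm-4:00 pm, 4:10 pm-4:30 pm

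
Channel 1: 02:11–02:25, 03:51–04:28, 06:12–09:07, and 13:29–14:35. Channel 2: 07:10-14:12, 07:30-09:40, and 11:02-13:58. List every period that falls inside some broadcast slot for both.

B, merged: 07:10-14:12.
02:11-02:25 meets no B interval.
03:51-04:28 meets no B interval.
06:12-09:07 ∩ B → 07:10-09:07.
13:29-14:35 ∩ B → 13:29-14:12.

07:10-09:07, 13:29-14:12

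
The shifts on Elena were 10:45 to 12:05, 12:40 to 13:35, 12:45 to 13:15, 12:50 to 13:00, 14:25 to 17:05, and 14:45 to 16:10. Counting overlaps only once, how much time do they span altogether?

Merged: 10:45–12:05, 12:40–13:35, 14:25–17:05.
Lengths: 1 h 20 min + 55 min + 2 h 40 min = 4 h 55 min.

4 h 55 min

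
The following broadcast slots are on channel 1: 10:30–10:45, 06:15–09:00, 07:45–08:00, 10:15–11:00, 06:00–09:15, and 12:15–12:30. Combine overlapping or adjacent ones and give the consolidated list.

Sort by start: 06:00–09:15, 06:15–09:00, 07:45–08:00, 10:15–11:00, 10:30–10:45, 12:15–12:30.
06:15–09:00 overlaps/touches 06:00–09:15 → extend to 06:00–09:15.
07:45–08:00 overlaps/touches 06:00–09:15 → extend to 06:00–09:15.
10:15–11:00 is disjoint → start new block.
10:30–10:45 overlaps/touches 10:15–11:00 → extend to 10:15–11:00.
12:15–12:30 is disjoint → start new block.

06:00–09:15, 10:15–11:00, 12:15–12:30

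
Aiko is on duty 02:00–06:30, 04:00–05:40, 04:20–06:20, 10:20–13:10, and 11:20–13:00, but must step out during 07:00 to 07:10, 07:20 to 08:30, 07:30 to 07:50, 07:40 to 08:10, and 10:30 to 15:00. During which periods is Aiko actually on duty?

02:00–06:30, 10:20–10:30

A, merged: 02:00–06:30, 10:20–13:10.
B, merged: 07:00–07:10, 07:20–08:30, 10:30–15:00.
02:00–06:30 is untouched.
10:20–13:10 with B removed leaves 10:20–10:30.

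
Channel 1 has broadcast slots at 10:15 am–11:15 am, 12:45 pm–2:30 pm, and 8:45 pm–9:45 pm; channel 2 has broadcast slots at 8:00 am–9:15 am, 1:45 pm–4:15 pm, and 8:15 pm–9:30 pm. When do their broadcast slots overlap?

10:15 am–11:15 am: no overlap with the second set.
12:45 pm–2:30 pm meets the second set on 1:45 pm–2:30 pm.
8:45 pm–9:45 pm meets the second set on 8:45 pm–9:30 pm.

1:45 pm–2:30 pm, 8:45 pm–9:30 pm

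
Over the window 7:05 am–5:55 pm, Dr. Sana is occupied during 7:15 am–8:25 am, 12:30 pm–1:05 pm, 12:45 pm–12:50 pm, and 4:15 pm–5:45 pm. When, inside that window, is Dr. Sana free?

7:05 am–7:15 am, 8:25 am–12:30 pm, 1:05 pm–4:15 pm, 5:45 pm–5:55 pm

Covered (merged): 7:15 am–8:25 am, 12:30 pm–1:05 pm, 4:15 pm–5:45 pm.
Uncovered inside 7:05 am–5:55 pm: 7:05 am–7:15 am, 8:25 am–12:30 pm, 1:05 pm–4:15 pm, 5:45 pm–5:55 pm.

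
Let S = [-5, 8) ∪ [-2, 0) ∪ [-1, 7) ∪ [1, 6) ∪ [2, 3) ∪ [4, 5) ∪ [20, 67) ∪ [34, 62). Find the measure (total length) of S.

Merged: [-5, 8), [20, 67).
Lengths: 13 + 47 = 60.

60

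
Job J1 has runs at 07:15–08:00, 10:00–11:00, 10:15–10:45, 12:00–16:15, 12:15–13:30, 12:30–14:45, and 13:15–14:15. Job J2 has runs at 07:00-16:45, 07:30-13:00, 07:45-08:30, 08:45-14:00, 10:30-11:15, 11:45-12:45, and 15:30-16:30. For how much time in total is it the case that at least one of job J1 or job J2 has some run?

9 h 45 min

First set merges to 07:15–08:00, 10:00–11:00, 12:00–16:15.
Second set merges to 07:00–16:45.
A ∪ B = 07:00–16:45.
Total: 9 h 45 min.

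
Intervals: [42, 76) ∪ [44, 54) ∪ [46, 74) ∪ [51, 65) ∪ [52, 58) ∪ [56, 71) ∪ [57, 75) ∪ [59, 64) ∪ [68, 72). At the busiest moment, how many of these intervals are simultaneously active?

Walk the sorted start/end points keeping a running depth.
The depth first hits 6 at 57.

6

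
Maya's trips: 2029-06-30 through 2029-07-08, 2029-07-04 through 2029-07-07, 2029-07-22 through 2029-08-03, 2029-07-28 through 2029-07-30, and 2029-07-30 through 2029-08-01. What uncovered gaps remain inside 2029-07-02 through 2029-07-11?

The merged coverage is 2029-06-30 through 2029-07-08, 2029-07-22 through 2029-08-03.
Gaps within 2029-07-02 through 2029-07-11: 2029-07-09 through 2029-07-11.

2029-07-09 through 2029-07-11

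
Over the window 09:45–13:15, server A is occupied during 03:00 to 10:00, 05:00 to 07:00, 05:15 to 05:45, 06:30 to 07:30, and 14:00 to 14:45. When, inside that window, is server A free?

The merged coverage is 03:00–10:00, 14:00–14:45.
Gaps within 09:45–13:15: 10:00–13:15.

10:00–13:15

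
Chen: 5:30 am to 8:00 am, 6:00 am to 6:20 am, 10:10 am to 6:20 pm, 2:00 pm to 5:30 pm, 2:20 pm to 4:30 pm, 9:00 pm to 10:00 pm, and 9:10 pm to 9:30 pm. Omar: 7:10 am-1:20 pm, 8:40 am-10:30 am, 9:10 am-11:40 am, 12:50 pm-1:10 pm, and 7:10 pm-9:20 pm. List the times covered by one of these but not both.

5:30 am-7:10 am, 8:00 am-10:10 am, 1:20 pm-6:20 pm, 7:10 pm-9:00 pm, 9:20 pm-10:00 pm

A, merged: 5:30 am-8:00 am, 10:10 am-6:20 pm, 9:00 pm-10:00 pm.
B, merged: 7:10 am-1:20 pm, 7:10 pm-9:20 pm.
A \ B = 5:30 am-7:10 am, 1:20 pm-6:20 pm, 9:20 pm-10:00 pm.
B \ A = 8:00 am-10:10 am, 7:10 pm-9:00 pm.
Union of the two gives the symmetric difference.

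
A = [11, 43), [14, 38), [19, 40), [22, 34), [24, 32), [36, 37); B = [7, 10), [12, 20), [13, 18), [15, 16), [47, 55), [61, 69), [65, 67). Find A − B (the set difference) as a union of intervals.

[11, 12) ∪ [20, 43)

Merge the first list: [11, 43).
Merge the second list: [7, 10), [12, 20), [47, 55), [61, 69).
[11, 43) with B removed leaves [11, 12), [20, 43).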